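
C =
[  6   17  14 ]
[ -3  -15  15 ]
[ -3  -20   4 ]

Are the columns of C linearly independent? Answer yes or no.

yes

Row reduce C to echelon form.
R2 ← R2 + (1/2)·R1: [0, -13/2, 22]
R3 ← R3 + (1/2)·R1: [0, -23/2, 11]
R3 ← R3 − (23/13)·R2: [0, 0, -363/13]
3 pivots among 3 columns.
Every column is a pivot column, so the columns are linearly independent.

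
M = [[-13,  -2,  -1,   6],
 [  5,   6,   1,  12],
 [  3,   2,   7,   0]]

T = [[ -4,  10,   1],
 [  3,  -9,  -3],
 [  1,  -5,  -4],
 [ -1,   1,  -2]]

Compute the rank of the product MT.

2

First compute MT:
[[ 39, -101, -15],
 [-13,   3, -41],
 [  1, -23, -31]]
Now row reduce the product.
R2 ← R2 + (1/3)·R1: [0, -92/3, -46]
R3 ← R3 − (1/39)·R1: [0, -796/39, -398/13]
R3 ← R3 − (199/299)·R2: [0, 0, 0]
2 nonzero rows, so rank(MT) = 2.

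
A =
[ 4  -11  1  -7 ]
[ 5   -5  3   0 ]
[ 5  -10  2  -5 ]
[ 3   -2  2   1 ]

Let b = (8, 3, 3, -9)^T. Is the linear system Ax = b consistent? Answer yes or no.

no

Row reduce the augmented matrix [A | b].
R2 ← R2 − (5/4)·R1: [0, 35/4, 7/4, 35/4, -7]
R3 ← R3 − (5/4)·R1: [0, 15/4, 3/4, 15/4, -7]
R4 ← R4 − (3/4)·R1: [0, 25/4, 5/4, 25/4, -15]
R3 ← R3 − (3/7)·R2: [0, 0, 0, 0, -4]
R4 ← R4 − (5/7)·R2: [0, 0, 0, 0, -10]
R4 ← R4 − (5/2)·R3: [0, 0, 0, 0, 0]
The echelon form has 3 nonzero rows; the last pivot sits in the augmented column, so rank(A) = 2 but rank([A|b]) = 3.
Since the ranks differ, the system is inconsistent.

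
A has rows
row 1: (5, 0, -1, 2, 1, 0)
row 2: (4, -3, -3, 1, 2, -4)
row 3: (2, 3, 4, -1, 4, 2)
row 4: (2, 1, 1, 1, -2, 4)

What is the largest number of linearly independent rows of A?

Row reduce to echelon form.
R2 ← R2 − (4/5)·R1: [0, -3, -11/5, -3/5, 6/5, -4]
R3 ← R3 − (2/5)·R1: [0, 3, 22/5, -9/5, 18/5, 2]
R4 ← R4 − (2/5)·R1: [0, 1, 7/5, 1/5, -12/5, 4]
R3 ← R3 + R2: [0, 0, 11/5, -12/5, 24/5, -2]
R4 ← R4 + (1/3)·R2: [0, 0, 2/3, 0, -2, 8/3]
R4 ← R4 − (10/33)·R3: [0, 0, 0, 8/11, -38/11, 36/11]
Echelon form has 4 nonzero rows, so rank(A) = 4.
The rank gives the maximum number of linearly independent rows: 4.

4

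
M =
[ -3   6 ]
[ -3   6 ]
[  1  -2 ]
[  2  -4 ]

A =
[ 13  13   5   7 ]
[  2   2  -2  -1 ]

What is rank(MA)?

1

First compute MA:
[[-27, -27, -27, -27],
 [-27, -27, -27, -27],
 [  9,   9,   9,   9],
 [ 18,  18,  18,  18]]
Now row reduce the product.
R2 ← R2 − R1: [0, 0, 0, 0]
R3 ← R3 + (1/3)·R1: [0, 0, 0, 0]
R4 ← R4 + (2/3)·R1: [0, 0, 0, 0]
1 nonzero row, so rank(MA) = 1.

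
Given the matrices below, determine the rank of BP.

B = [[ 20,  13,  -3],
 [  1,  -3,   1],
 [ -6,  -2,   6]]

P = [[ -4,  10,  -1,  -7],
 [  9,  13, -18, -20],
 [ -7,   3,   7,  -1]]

First compute BP:
[[ 58, 360, -275, -397],
 [-38, -26,  60,  52],
 [-36, -68,  84,  76]]
Now row reduce the product.
R2 ← R2 + (19/29)·R1: [0, 6086/29, -3485/29, -6035/29]
R3 ← R3 + (18/29)·R1: [0, 4508/29, -2514/29, -4942/29]
R3 ← R3 − (2254/3043)·R2: [0, 0, 416/179, -2912/179]
3 nonzero rows, so rank(BP) = 3.

3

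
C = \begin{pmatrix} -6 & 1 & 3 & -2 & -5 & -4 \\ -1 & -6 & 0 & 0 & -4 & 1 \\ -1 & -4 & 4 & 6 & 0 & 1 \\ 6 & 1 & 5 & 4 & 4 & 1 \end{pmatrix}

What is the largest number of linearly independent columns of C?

4

Row reduce to echelon form.
R2 ← R2 − (1/6)·R1: [0, -37/6, -1/2, 1/3, -19/6, 5/3]
R3 ← R3 − (1/6)·R1: [0, -25/6, 7/2, 19/3, 5/6, 5/3]
R4 ← R4 + R1: [0, 2, 8, 2, -1, -3]
R3 ← R3 − (25/37)·R2: [0, 0, 142/37, 226/37, 110/37, 20/37]
R4 ← R4 + (12/37)·R2: [0, 0, 290/37, 78/37, -75/37, -91/37]
R4 ← R4 − (145/71)·R3: [0, 0, 0, -736/71, -575/71, -253/71]
Echelon form has 4 nonzero rows, so rank(C) = 4.
The rank gives the maximum number of linearly independent columns: 4.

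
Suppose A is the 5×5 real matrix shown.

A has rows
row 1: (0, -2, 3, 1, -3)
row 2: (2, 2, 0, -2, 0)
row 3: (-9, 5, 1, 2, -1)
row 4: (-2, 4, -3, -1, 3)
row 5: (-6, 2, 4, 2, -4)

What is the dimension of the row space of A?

Row reduce to echelon form.
Swap R1 ↔ R2
R3 ← R3 + (9/2)·R1: [0, 14, 1, -7, -1]
R4 ← R4 + R1: [0, 6, -3, -3, 3]
R5 ← R5 + (3)·R1: [0, 8, 4, -4, -4]
R3 ← R3 + (7)·R2: [0, 0, 22, 0, -22]
R4 ← R4 + (3)·R2: [0, 0, 6, 0, -6]
R5 ← R5 + (4)·R2: [0, 0, 16, 0, -16]
R4 ← R4 − (3/11)·R3: [0, 0, 0, 0, 0]
R5 ← R5 − (8/11)·R3: [0, 0, 0, 0, 0]
Echelon form has 3 nonzero rows, so rank(A) = 3.
The row space has dimension equal to the rank: 3.

3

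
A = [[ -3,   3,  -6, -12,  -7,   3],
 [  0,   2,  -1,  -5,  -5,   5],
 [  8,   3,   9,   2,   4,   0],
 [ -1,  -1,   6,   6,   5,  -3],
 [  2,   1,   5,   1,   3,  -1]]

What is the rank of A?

5

Row reduce to echelon form.
R3 ← R3 + (8/3)·R1: [0, 11, -7, -30, -44/3, 8]
R4 ← R4 − (1/3)·R1: [0, -2, 8, 10, 22/3, -4]
R5 ← R5 + (2/3)·R1: [0, 3, 1, -7, -5/3, 1]
R3 ← R3 − (11/2)·R2: [0, 0, -3/2, -5/2, 77/6, -39/2]
R4 ← R4 + R2: [0, 0, 7, 5, 7/3, 1]
R5 ← R5 − (3/2)·R2: [0, 0, 5/2, 1/2, 35/6, -13/2]
R4 ← R4 + (14/3)·R3: [0, 0, 0, -20/3, 560/9, -90]
R5 ← R5 + (5/3)·R3: [0, 0, 0, -11/3, 245/9, -39]
R5 ← R5 − (11/20)·R4: [0, 0, 0, 0, -7, 21/2]
Echelon form has 5 nonzero rows, so rank(A) = 5.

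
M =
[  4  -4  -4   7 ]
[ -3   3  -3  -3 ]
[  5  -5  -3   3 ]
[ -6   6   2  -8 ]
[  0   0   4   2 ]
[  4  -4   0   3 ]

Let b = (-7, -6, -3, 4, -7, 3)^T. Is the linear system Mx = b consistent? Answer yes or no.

no

Row reduce the augmented matrix [M | b].
R2 ← R2 + (3/4)·R1: [0, 0, -6, 9/4, -45/4]
R3 ← R3 − (5/4)·R1: [0, 0, 2, -23/4, 23/4]
R4 ← R4 + (3/2)·R1: [0, 0, -4, 5/2, -13/2]
R6 ← R6 − R1: [0, 0, 4, -4, 10]
R3 ← R3 + (1/3)·R2: [0, 0, 0, -5, 2]
R4 ← R4 − (2/3)·R2: [0, 0, 0, 1, 1]
R5 ← R5 + (2/3)·R2: [0, 0, 0, 7/2, -29/2]
R6 ← R6 + (2/3)·R2: [0, 0, 0, -5/2, 5/2]
R4 ← R4 + (1/5)·R3: [0, 0, 0, 0, 7/5]
R5 ← R5 + (7/10)·R3: [0, 0, 0, 0, -131/10]
R6 ← R6 − (1/2)·R3: [0, 0, 0, 0, 3/2]
R5 ← R5 + (131/14)·R4: [0, 0, 0, 0, 0]
R6 ← R6 − (15/14)·R4: [0, 0, 0, 0, 0]
The echelon form has 4 nonzero rows; the last pivot sits in the augmented column, so rank(M) = 3 but rank([M|b]) = 4.
Since the ranks differ, the system is inconsistent.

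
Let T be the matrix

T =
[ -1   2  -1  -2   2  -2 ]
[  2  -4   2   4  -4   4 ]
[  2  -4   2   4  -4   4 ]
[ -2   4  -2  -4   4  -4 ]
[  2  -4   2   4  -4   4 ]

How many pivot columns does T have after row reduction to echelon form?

Row reduce to echelon form.
R2 ← R2 + (2)·R1: [0, 0, 0, 0, 0, 0]
R3 ← R3 + (2)·R1: [0, 0, 0, 0, 0, 0]
R4 ← R4 − (2)·R1: [0, 0, 0, 0, 0, 0]
R5 ← R5 + (2)·R1: [0, 0, 0, 0, 0, 0]
Echelon form has 1 nonzero row, so rank(T) = 1.
Each nonzero row contributes one pivot column: 1 pivot columns.

1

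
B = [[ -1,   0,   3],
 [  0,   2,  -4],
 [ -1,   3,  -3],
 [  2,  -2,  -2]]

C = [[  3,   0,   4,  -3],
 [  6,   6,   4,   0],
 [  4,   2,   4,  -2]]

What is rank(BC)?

First compute BC:
[[  9,   6,   8,  -3],
 [ -4,   4,  -8,   8],
 [  3,  12,  -4,   9],
 [-14, -16,  -8,  -2]]
Now row reduce the product.
R2 ← R2 + (4/9)·R1: [0, 20/3, -40/9, 20/3]
R3 ← R3 − (1/3)·R1: [0, 10, -20/3, 10]
R4 ← R4 + (14/9)·R1: [0, -20/3, 40/9, -20/3]
R3 ← R3 − (3/2)·R2: [0, 0, 0, 0]
R4 ← R4 + R2: [0, 0, 0, 0]
2 nonzero rows, so rank(BC) = 2.

2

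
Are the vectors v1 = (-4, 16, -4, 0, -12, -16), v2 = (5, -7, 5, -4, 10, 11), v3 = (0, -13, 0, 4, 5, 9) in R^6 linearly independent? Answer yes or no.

no

Form the matrix with these vectors as rows and row reduce.
R2 ← R2 + (5/4)·R1: [0, 13, 0, -4, -5, -9]
R3 ← R3 + R2: [0, 0, 0, 0, 0, 0]
2 nonzero rows, so the 3 vectors span a space of dimension 2.
Since 2 < 3, the vectors are linearly dependent.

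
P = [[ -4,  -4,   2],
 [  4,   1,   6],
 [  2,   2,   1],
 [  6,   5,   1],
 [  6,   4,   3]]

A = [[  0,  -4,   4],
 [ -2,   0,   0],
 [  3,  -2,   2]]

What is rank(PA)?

2

First compute PA:
[[ 14,  12, -12],
 [ 16, -28,  28],
 [ -1, -10,  10],
 [ -7, -26,  26],
 [  1, -30,  30]]
Now row reduce the product.
R2 ← R2 − (8/7)·R1: [0, -292/7, 292/7]
R3 ← R3 + (1/14)·R1: [0, -64/7, 64/7]
R4 ← R4 + (1/2)·R1: [0, -20, 20]
R5 ← R5 − (1/14)·R1: [0, -216/7, 216/7]
R3 ← R3 − (16/73)·R2: [0, 0, 0]
R4 ← R4 − (35/73)·R2: [0, 0, 0]
R5 ← R5 − (54/73)·R2: [0, 0, 0]
2 nonzero rows, so rank(PA) = 2.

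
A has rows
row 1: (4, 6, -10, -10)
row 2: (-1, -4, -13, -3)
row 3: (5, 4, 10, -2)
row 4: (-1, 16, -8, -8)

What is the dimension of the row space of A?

Row reduce to echelon form.
R2 ← R2 + (1/4)·R1: [0, -5/2, -31/2, -11/2]
R3 ← R3 − (5/4)·R1: [0, -7/2, 45/2, 21/2]
R4 ← R4 + (1/4)·R1: [0, 35/2, -21/2, -21/2]
R3 ← R3 − (7/5)·R2: [0, 0, 221/5, 91/5]
R4 ← R4 + (7)·R2: [0, 0, -119, -49]
R4 ← R4 + (35/13)·R3: [0, 0, 0, 0]
Echelon form has 3 nonzero rows, so rank(A) = 3.
The row space has dimension equal to the rank: 3.

3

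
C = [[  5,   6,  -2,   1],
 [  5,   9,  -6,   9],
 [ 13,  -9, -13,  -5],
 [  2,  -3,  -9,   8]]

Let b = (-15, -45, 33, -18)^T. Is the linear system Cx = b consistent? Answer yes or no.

yes

Row reduce the augmented matrix [C | b].
R2 ← R2 − R1: [0, 3, -4, 8, -30]
R3 ← R3 − (13/5)·R1: [0, -123/5, -39/5, -38/5, 72]
R4 ← R4 − (2/5)·R1: [0, -27/5, -41/5, 38/5, -12]
R3 ← R3 + (41/5)·R2: [0, 0, -203/5, 58, -174]
R4 ← R4 + (9/5)·R2: [0, 0, -77/5, 22, -66]
R4 ← R4 − (11/29)·R3: [0, 0, 0, 0, 0]
The echelon form has 3 nonzero rows, and every pivot lies in the first 4 columns, so rank(C) = rank([C|b]) = 3.
The system is consistent.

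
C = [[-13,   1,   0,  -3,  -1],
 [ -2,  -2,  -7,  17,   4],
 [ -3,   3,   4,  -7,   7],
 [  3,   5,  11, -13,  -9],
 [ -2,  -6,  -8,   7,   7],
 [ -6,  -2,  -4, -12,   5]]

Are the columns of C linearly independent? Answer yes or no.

Row reduce C to echelon form.
R2 ← R2 − (2/13)·R1: [0, -28/13, -7, 227/13, 54/13]
R3 ← R3 − (3/13)·R1: [0, 36/13, 4, -82/13, 94/13]
R4 ← R4 + (3/13)·R1: [0, 68/13, 11, -178/13, -120/13]
R5 ← R5 − (2/13)·R1: [0, -80/13, -8, 97/13, 93/13]
R6 ← R6 − (6/13)·R1: [0, -32/13, -4, -138/13, 71/13]
R3 ← R3 + (9/7)·R2: [0, 0, -5, 113/7, 88/7]
R4 ← R4 + (17/7)·R2: [0, 0, -6, 201/7, 6/7]
R5 ← R5 − (20/7)·R2: [0, 0, 12, -297/7, -33/7]
R6 ← R6 − (8/7)·R2: [0, 0, 4, -214/7, 5/7]
R4 ← R4 − (6/5)·R3: [0, 0, 0, 327/35, -498/35]
R5 ← R5 + (12/5)·R3: [0, 0, 0, -129/35, 891/35]
R6 ← R6 + (4/5)·R3: [0, 0, 0, -618/35, 377/35]
R5 ← R5 + (43/109)·R4: [0, 0, 0, 0, 2163/109]
R6 ← R6 + (206/109)·R4: [0, 0, 0, 0, -1757/109]
R6 ← R6 + (251/309)·R5: [0, 0, 0, 0, 0]
5 pivots among 5 columns.
Every column is a pivot column, so the columns are linearly independent.

yes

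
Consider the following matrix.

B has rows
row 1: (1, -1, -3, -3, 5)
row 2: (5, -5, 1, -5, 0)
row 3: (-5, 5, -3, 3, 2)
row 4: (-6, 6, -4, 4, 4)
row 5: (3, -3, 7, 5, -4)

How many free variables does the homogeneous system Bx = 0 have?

2

Row reduce to echelon form.
R2 ← R2 − (5)·R1: [0, 0, 16, 10, -25]
R3 ← R3 + (5)·R1: [0, 0, -18, -12, 27]
R4 ← R4 + (6)·R1: [0, 0, -22, -14, 34]
R5 ← R5 − (3)·R1: [0, 0, 16, 14, -19]
R3 ← R3 + (9/8)·R2: [0, 0, 0, -3/4, -9/8]
R4 ← R4 + (11/8)·R2: [0, 0, 0, -1/4, -3/8]
R5 ← R5 − R2: [0, 0, 0, 4, 6]
R4 ← R4 − (1/3)·R3: [0, 0, 0, 0, 0]
R5 ← R5 + (16/3)·R3: [0, 0, 0, 0, 0]
3 nonzero rows, so rank(B) = 3.
B has 5 columns; by rank–nullity, nullity = 5 − 3 = 2.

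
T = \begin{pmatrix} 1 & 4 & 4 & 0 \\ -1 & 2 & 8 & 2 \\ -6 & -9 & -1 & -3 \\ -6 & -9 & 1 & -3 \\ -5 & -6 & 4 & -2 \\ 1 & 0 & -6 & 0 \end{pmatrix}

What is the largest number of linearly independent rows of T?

4

Row reduce to echelon form.
R2 ← R2 + R1: [0, 6, 12, 2]
R3 ← R3 + (6)·R1: [0, 15, 23, -3]
R4 ← R4 + (6)·R1: [0, 15, 25, -3]
R5 ← R5 + (5)·R1: [0, 14, 24, -2]
R6 ← R6 − R1: [0, -4, -10, 0]
R3 ← R3 − (5/2)·R2: [0, 0, -7, -8]
R4 ← R4 − (5/2)·R2: [0, 0, -5, -8]
R5 ← R5 − (7/3)·R2: [0, 0, -4, -20/3]
R6 ← R6 + (2/3)·R2: [0, 0, -2, 4/3]
R4 ← R4 − (5/7)·R3: [0, 0, 0, -16/7]
R5 ← R5 − (4/7)·R3: [0, 0, 0, -44/21]
R6 ← R6 − (2/7)·R3: [0, 0, 0, 76/21]
R5 ← R5 − (11/12)·R4: [0, 0, 0, 0]
R6 ← R6 + (19/12)·R4: [0, 0, 0, 0]
Echelon form has 4 nonzero rows, so rank(T) = 4.
The rank gives the maximum number of linearly independent rows: 4.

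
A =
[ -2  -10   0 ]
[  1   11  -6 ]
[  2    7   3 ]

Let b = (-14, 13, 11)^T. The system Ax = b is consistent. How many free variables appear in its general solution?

1

Row reduce the augmented matrix [A | b].
R2 ← R2 + (1/2)·R1: [0, 6, -6, 6]
R3 ← R3 + R1: [0, -3, 3, -3]
R3 ← R3 + (1/2)·R2: [0, 0, 0, 0]
The echelon form has 2 nonzero rows, and every pivot lies in the first 3 columns, so rank(A) = rank([A|b]) = 2.
The system is consistent.
Free variables = (unknowns) − (rank) = 3 − 2 = 1.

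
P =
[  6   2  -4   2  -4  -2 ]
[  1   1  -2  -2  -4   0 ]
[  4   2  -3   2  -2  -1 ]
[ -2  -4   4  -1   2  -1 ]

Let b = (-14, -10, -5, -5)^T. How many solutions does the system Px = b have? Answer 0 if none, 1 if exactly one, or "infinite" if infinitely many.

infinite

Row reduce the augmented matrix [P | b].
R2 ← R2 − (1/6)·R1: [0, 2/3, -4/3, -7/3, -10/3, 1/3, -23/3]
R3 ← R3 − (2/3)·R1: [0, 2/3, -1/3, 2/3, 2/3, 1/3, 13/3]
R4 ← R4 + (1/3)·R1: [0, -10/3, 8/3, -1/3, 2/3, -5/3, -29/3]
R3 ← R3 − R2: [0, 0, 1, 3, 4, 0, 12]
R4 ← R4 + (5)·R2: [0, 0, -4, -12, -16, 0, -48]
R4 ← R4 + (4)·R3: [0, 0, 0, 0, 0, 0, 0]
The echelon form has 3 nonzero rows, and every pivot lies in the first 6 columns, so rank(P) = rank([P|b]) = 3.
The system is consistent.
rank = 3 < 6 unknowns, so there are infinitely many solutions.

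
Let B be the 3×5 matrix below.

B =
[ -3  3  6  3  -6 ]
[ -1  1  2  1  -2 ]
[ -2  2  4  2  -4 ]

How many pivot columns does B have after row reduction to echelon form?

1

Row reduce to echelon form.
R2 ← R2 − (1/3)·R1: [0, 0, 0, 0, 0]
R3 ← R3 − (2/3)·R1: [0, 0, 0, 0, 0]
Echelon form has 1 nonzero row, so rank(B) = 1.
Each nonzero row contributes one pivot column: 1 pivot columns.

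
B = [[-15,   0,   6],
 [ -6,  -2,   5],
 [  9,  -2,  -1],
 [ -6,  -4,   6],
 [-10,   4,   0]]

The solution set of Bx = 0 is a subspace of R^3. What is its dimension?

Row reduce to echelon form.
R2 ← R2 − (2/5)·R1: [0, -2, 13/5]
R3 ← R3 + (3/5)·R1: [0, -2, 13/5]
R4 ← R4 − (2/5)·R1: [0, -4, 18/5]
R5 ← R5 − (2/3)·R1: [0, 4, -4]
R3 ← R3 − R2: [0, 0, 0]
R4 ← R4 − (2)·R2: [0, 0, -8/5]
R5 ← R5 + (2)·R2: [0, 0, 6/5]
Swap R3 ↔ R4
R5 ← R5 + (3/4)·R3: [0, 0, 0]
3 nonzero rows, so rank(B) = 3.
B has 3 columns; by rank–nullity, nullity = 3 − 3 = 0.

0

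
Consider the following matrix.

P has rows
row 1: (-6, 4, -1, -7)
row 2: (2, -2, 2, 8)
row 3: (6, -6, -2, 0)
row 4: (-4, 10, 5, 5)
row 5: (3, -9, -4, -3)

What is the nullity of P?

1

Row reduce to echelon form.
R2 ← R2 + (1/3)·R1: [0, -2/3, 5/3, 17/3]
R3 ← R3 + R1: [0, -2, -3, -7]
R4 ← R4 − (2/3)·R1: [0, 22/3, 17/3, 29/3]
R5 ← R5 + (1/2)·R1: [0, -7, -9/2, -13/2]
R3 ← R3 − (3)·R2: [0, 0, -8, -24]
R4 ← R4 + (11)·R2: [0, 0, 24, 72]
R5 ← R5 − (21/2)·R2: [0, 0, -22, -66]
R4 ← R4 + (3)·R3: [0, 0, 0, 0]
R5 ← R5 − (11/4)·R3: [0, 0, 0, 0]
3 nonzero rows, so rank(P) = 3.
P has 4 columns; by rank–nullity, nullity = 4 − 3 = 1.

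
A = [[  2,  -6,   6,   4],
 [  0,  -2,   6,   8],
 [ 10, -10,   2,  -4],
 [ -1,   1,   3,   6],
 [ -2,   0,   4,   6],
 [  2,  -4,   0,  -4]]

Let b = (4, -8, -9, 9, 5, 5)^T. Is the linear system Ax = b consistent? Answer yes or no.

Row reduce the augmented matrix [A | b].
R3 ← R3 − (5)·R1: [0, 20, -28, -24, -29]
R4 ← R4 + (1/2)·R1: [0, -2, 6, 8, 11]
R5 ← R5 + R1: [0, -6, 10, 10, 9]
R6 ← R6 − R1: [0, 2, -6, -8, 1]
R3 ← R3 + (10)·R2: [0, 0, 32, 56, -109]
R4 ← R4 − R2: [0, 0, 0, 0, 19]
R5 ← R5 − (3)·R2: [0, 0, -8, -14, 33]
R6 ← R6 + R2: [0, 0, 0, 0, -7]
R5 ← R5 + (1/4)·R3: [0, 0, 0, 0, 23/4]
R5 ← R5 − (23/76)·R4: [0, 0, 0, 0, 0]
R6 ← R6 + (7/19)·R4: [0, 0, 0, 0, 0]
The echelon form has 4 nonzero rows; the last pivot sits in the augmented column, so rank(A) = 3 but rank([A|b]) = 4.
Since the ranks differ, the system is inconsistent.

no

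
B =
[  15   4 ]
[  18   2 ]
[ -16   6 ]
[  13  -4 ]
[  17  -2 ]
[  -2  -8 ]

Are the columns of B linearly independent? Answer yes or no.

yes

Row reduce B to echelon form.
R2 ← R2 − (6/5)·R1: [0, -14/5]
R3 ← R3 + (16/15)·R1: [0, 154/15]
R4 ← R4 − (13/15)·R1: [0, -112/15]
R5 ← R5 − (17/15)·R1: [0, -98/15]
R6 ← R6 + (2/15)·R1: [0, -112/15]
R3 ← R3 + (11/3)·R2: [0, 0]
R4 ← R4 − (8/3)·R2: [0, 0]
R5 ← R5 − (7/3)·R2: [0, 0]
R6 ← R6 − (8/3)·R2: [0, 0]
2 pivots among 2 columns.
Every column is a pivot column, so the columns are linearly independent.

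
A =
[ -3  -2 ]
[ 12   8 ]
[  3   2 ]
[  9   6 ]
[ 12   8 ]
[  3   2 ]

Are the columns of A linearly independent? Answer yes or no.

no

Row reduce A to echelon form.
R2 ← R2 + (4)·R1: [0, 0]
R3 ← R3 + R1: [0, 0]
R4 ← R4 + (3)·R1: [0, 0]
R5 ← R5 + (4)·R1: [0, 0]
R6 ← R6 + R1: [0, 0]
1 pivot among 2 columns.
Only 1 < 2 pivot columns, so the columns are linearly dependent.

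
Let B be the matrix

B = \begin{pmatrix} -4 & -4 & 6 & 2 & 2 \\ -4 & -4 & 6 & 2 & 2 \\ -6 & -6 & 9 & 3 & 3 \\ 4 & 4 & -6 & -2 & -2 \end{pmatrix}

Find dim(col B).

1

Row reduce to echelon form.
R2 ← R2 − R1: [0, 0, 0, 0, 0]
R3 ← R3 − (3/2)·R1: [0, 0, 0, 0, 0]
R4 ← R4 + R1: [0, 0, 0, 0, 0]
Echelon form has 1 nonzero row, so rank(B) = 1.
The column space has dimension equal to the rank: 1.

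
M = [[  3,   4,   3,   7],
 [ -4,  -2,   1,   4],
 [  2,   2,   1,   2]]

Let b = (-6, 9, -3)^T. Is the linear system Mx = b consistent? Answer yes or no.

no

Row reduce the augmented matrix [M | b].
R2 ← R2 + (4/3)·R1: [0, 10/3, 5, 40/3, 1]
R3 ← R3 − (2/3)·R1: [0, -2/3, -1, -8/3, 1]
R3 ← R3 + (1/5)·R2: [0, 0, 0, 0, 6/5]
The echelon form has 3 nonzero rows; the last pivot sits in the augmented column, so rank(M) = 2 but rank([M|b]) = 3.
Since the ranks differ, the system is inconsistent.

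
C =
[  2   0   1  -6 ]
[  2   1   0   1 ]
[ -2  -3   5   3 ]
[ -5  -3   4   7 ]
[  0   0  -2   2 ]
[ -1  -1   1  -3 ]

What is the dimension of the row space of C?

4

Row reduce to echelon form.
R2 ← R2 − R1: [0, 1, -1, 7]
R3 ← R3 + R1: [0, -3, 6, -3]
R4 ← R4 + (5/2)·R1: [0, -3, 13/2, -8]
R6 ← R6 + (1/2)·R1: [0, -1, 3/2, -6]
R3 ← R3 + (3)·R2: [0, 0, 3, 18]
R4 ← R4 + (3)·R2: [0, 0, 7/2, 13]
R6 ← R6 + R2: [0, 0, 1/2, 1]
R4 ← R4 − (7/6)·R3: [0, 0, 0, -8]
R5 ← R5 + (2/3)·R3: [0, 0, 0, 14]
R6 ← R6 − (1/6)·R3: [0, 0, 0, -2]
R5 ← R5 + (7/4)·R4: [0, 0, 0, 0]
R6 ← R6 − (1/4)·R4: [0, 0, 0, 0]
Echelon form has 4 nonzero rows, so rank(C) = 4.
The row space has dimension equal to the rank: 4.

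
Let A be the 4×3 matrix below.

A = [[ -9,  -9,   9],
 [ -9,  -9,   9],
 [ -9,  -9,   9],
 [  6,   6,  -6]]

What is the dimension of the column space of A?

Row reduce to echelon form.
R2 ← R2 − R1: [0, 0, 0]
R3 ← R3 − R1: [0, 0, 0]
R4 ← R4 + (2/3)·R1: [0, 0, 0]
Echelon form has 1 nonzero row, so rank(A) = 1.
The column space has dimension equal to the rank: 1.

1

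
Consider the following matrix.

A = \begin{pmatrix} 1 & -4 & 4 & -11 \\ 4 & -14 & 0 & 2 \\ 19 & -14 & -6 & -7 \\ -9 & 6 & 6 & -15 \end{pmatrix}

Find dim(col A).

Row reduce to echelon form.
R2 ← R2 − (4)·R1: [0, 2, -16, 46]
R3 ← R3 − (19)·R1: [0, 62, -82, 202]
R4 ← R4 + (9)·R1: [0, -30, 42, -114]
R3 ← R3 − (31)·R2: [0, 0, 414, -1224]
R4 ← R4 + (15)·R2: [0, 0, -198, 576]
R4 ← R4 + (11/23)·R3: [0, 0, 0, -216/23]
Echelon form has 4 nonzero rows, so rank(A) = 4.
The column space has dimension equal to the rank: 4.

4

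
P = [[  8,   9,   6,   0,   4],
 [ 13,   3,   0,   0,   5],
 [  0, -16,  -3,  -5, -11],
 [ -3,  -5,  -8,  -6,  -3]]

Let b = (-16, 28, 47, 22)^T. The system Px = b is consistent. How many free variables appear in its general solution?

Row reduce the augmented matrix [P | b].
R2 ← R2 − (13/8)·R1: [0, -93/8, -39/4, 0, -3/2, 54]
R4 ← R4 + (3/8)·R1: [0, -13/8, -23/4, -6, -3/2, 16]
R3 ← R3 − (128/93)·R2: [0, 0, 323/31, -5, -277/31, -847/31]
R4 ← R4 − (13/93)·R2: [0, 0, -136/31, -6, -40/31, 262/31]
R4 ← R4 + (8/19)·R3: [0, 0, 0, -154/19, -96/19, -58/19]
The echelon form has 4 nonzero rows, and every pivot lies in the first 5 columns, so rank(P) = rank([P|b]) = 4.
The system is consistent.
Free variables = (unknowns) − (rank) = 5 − 4 = 1.

1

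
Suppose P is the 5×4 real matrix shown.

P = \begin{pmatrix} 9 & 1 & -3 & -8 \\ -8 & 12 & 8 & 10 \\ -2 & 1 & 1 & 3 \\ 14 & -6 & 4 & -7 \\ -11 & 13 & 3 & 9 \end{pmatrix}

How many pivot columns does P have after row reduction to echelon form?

Row reduce to echelon form.
R2 ← R2 + (8/9)·R1: [0, 116/9, 16/3, 26/9]
R3 ← R3 + (2/9)·R1: [0, 11/9, 1/3, 11/9]
R4 ← R4 − (14/9)·R1: [0, -68/9, 26/3, 49/9]
R5 ← R5 + (11/9)·R1: [0, 128/9, -2/3, -7/9]
R3 ← R3 − (11/116)·R2: [0, 0, -5/29, 55/58]
R4 ← R4 + (17/29)·R2: [0, 0, 342/29, 207/29]
R5 ← R5 − (32/29)·R2: [0, 0, -190/29, -115/29]
R4 ← R4 + (342/5)·R3: [0, 0, 0, 72]
R5 ← R5 − (38)·R3: [0, 0, 0, -40]
R5 ← R5 + (5/9)·R4: [0, 0, 0, 0]
Echelon form has 4 nonzero rows, so rank(P) = 4.
Each nonzero row contributes one pivot column: 4 pivot columns.

4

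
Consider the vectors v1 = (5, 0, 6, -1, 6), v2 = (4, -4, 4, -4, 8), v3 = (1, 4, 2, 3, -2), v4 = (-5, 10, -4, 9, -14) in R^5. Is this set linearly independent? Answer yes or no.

no

Form the matrix with these vectors as rows and row reduce.
R2 ← R2 − (4/5)·R1: [0, -4, -4/5, -16/5, 16/5]
R3 ← R3 − (1/5)·R1: [0, 4, 4/5, 16/5, -16/5]
R4 ← R4 + R1: [0, 10, 2, 8, -8]
R3 ← R3 + R2: [0, 0, 0, 0, 0]
R4 ← R4 + (5/2)·R2: [0, 0, 0, 0, 0]
2 nonzero rows, so the 4 vectors span a space of dimension 2.
Since 2 < 4, the vectors are linearly dependent.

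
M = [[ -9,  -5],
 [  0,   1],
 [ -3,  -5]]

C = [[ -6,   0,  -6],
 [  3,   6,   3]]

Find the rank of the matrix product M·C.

First compute MC:
[[ 39, -30,  39],
 [  3,   6,   3],
 [  3, -30,   3]]
Now row reduce the product.
R2 ← R2 − (1/13)·R1: [0, 108/13, 0]
R3 ← R3 − (1/13)·R1: [0, -360/13, 0]
R3 ← R3 + (10/3)·R2: [0, 0, 0]
2 nonzero rows, so rank(MC) = 2.

2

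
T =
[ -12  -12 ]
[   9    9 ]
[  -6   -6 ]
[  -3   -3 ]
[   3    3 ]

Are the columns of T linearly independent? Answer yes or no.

Row reduce T to echelon form.
R2 ← R2 + (3/4)·R1: [0, 0]
R3 ← R3 − (1/2)·R1: [0, 0]
R4 ← R4 − (1/4)·R1: [0, 0]
R5 ← R5 + (1/4)·R1: [0, 0]
1 pivot among 2 columns.
Only 1 < 2 pivot columns, so the columns are linearly dependent.

no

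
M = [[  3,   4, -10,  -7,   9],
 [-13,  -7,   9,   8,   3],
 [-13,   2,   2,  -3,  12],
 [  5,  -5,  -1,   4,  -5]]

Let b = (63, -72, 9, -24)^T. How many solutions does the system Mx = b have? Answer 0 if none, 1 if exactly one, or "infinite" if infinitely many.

infinite

Row reduce the augmented matrix [M | b].
R2 ← R2 + (13/3)·R1: [0, 31/3, -103/3, -67/3, 42, 201]
R3 ← R3 + (13/3)·R1: [0, 58/3, -124/3, -100/3, 51, 282]
R4 ← R4 − (5/3)·R1: [0, -35/3, 47/3, 47/3, -20, -129]
R3 ← R3 − (58/31)·R2: [0, 0, 710/31, 262/31, -855/31, -2916/31]
R4 ← R4 + (35/31)·R2: [0, 0, -716/31, -296/31, 850/31, 3036/31]
R4 ← R4 + (358/355)·R3: [0, 0, 0, -364/355, -28/71, 1092/355]
The echelon form has 4 nonzero rows, and every pivot lies in the first 5 columns, so rank(M) = rank([M|b]) = 4.
The system is consistent.
rank = 4 < 5 unknowns, so there are infinitely many solutions.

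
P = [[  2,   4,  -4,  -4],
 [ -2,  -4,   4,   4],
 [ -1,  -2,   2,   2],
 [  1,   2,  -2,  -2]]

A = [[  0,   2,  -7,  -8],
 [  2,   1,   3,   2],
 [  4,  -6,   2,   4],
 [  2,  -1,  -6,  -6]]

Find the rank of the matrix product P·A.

1

First compute PA:
[[-16,  36,  14,   0],
 [ 16, -36, -14,   0],
 [  8, -18,  -7,   0],
 [ -8,  18,   7,   0]]
Now row reduce the product.
R2 ← R2 + R1: [0, 0, 0, 0]
R3 ← R3 + (1/2)·R1: [0, 0, 0, 0]
R4 ← R4 − (1/2)·R1: [0, 0, 0, 0]
1 nonzero row, so rank(PA) = 1.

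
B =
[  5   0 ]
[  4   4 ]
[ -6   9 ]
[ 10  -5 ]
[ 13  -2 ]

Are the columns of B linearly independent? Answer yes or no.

yes

Row reduce B to echelon form.
R2 ← R2 − (4/5)·R1: [0, 4]
R3 ← R3 + (6/5)·R1: [0, 9]
R4 ← R4 − (2)·R1: [0, -5]
R5 ← R5 − (13/5)·R1: [0, -2]
R3 ← R3 − (9/4)·R2: [0, 0]
R4 ← R4 + (5/4)·R2: [0, 0]
R5 ← R5 + (1/2)·R2: [0, 0]
2 pivots among 2 columns.
Every column is a pivot column, so the columns are linearly independent.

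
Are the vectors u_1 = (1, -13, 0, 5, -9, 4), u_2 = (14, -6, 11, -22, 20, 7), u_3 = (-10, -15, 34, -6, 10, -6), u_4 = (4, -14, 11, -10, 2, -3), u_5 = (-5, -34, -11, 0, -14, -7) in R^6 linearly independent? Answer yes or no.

yes

Form the matrix with these vectors as rows and row reduce.
R2 ← R2 − (14)·R1: [0, 176, 11, -92, 146, -49]
R3 ← R3 + (10)·R1: [0, -145, 34, 44, -80, 34]
R4 ← R4 − (4)·R1: [0, 38, 11, -30, 38, -19]
R5 ← R5 + (5)·R1: [0, -99, -11, 25, -59, 13]
R3 ← R3 + (145/176)·R2: [0, 0, 689/16, -1399/44, 3545/88, -1121/176]
R4 ← R4 − (19/88)·R2: [0, 0, 69/8, -223/22, 285/44, -741/88]
R5 ← R5 + (9/16)·R2: [0, 0, -77/16, -107/4, 185/8, -233/16]
R4 ← R4 − (138/689)·R3: [0, 0, 0, -28558/7579, -12060/7579, -54150/7579]
R5 ← R5 + (77/689)·R3: [0, 0, 0, -20879/689, 19035/689, -10524/689]
R5 ← R5 − (229669/28558)·R4: [0, 0, 0, 0, 577215/14279, 602361/14279]
5 nonzero rows, so the 5 vectors span a space of dimension 5.
Since 5 = 5, the vectors are linearly independent.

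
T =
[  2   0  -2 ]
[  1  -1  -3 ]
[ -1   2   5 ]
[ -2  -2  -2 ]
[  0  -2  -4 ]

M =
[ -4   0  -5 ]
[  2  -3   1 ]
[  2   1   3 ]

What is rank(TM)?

First compute TM:
[[-12,  -2, -16],
 [-12,   0, -15],
 [ 18,  -1,  22],
 [  0,   4,   2],
 [-12,   2, -14]]
Now row reduce the product.
R2 ← R2 − R1: [0, 2, 1]
R3 ← R3 + (3/2)·R1: [0, -4, -2]
R5 ← R5 − R1: [0, 4, 2]
R3 ← R3 + (2)·R2: [0, 0, 0]
R4 ← R4 − (2)·R2: [0, 0, 0]
R5 ← R5 − (2)·R2: [0, 0, 0]
2 nonzero rows, so rank(TM) = 2.

2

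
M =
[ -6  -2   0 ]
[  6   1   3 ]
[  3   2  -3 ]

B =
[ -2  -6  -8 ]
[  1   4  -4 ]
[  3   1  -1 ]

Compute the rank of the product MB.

First compute MB:
[[ 10,  28,  56],
 [ -2, -29, -55],
 [-13, -13, -29]]
Now row reduce the product.
R2 ← R2 + (1/5)·R1: [0, -117/5, -219/5]
R3 ← R3 + (13/10)·R1: [0, 117/5, 219/5]
R3 ← R3 + R2: [0, 0, 0]
2 nonzero rows, so rank(MB) = 2.

2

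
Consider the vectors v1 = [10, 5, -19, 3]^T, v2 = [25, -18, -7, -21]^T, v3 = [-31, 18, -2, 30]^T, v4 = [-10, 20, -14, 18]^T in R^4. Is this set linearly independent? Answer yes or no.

yes

Form the matrix with these vectors as rows and row reduce.
R2 ← R2 − (5/2)·R1: [0, -61/2, 81/2, -57/2]
R3 ← R3 + (31/10)·R1: [0, 67/2, -609/10, 393/10]
R4 ← R4 + R1: [0, 25, -33, 21]
R3 ← R3 + (67/61)·R2: [0, 0, -5007/305, 2439/305]
R4 ← R4 + (50/61)·R2: [0, 0, 12/61, -144/61]
R4 ← R4 + (20/1669)·R3: [0, 0, 0, -3780/1669]
4 nonzero rows, so the 4 vectors span a space of dimension 4.
Since 4 = 4, the vectors are linearly independent.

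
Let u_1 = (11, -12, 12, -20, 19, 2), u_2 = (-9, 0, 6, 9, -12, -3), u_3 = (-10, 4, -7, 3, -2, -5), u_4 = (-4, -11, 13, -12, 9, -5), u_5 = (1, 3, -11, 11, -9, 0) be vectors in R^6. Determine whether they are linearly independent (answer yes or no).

no

Form the matrix with these vectors as rows and row reduce.
R2 ← R2 + (9/11)·R1: [0, -108/11, 174/11, -81/11, 39/11, -15/11]
R3 ← R3 + (10/11)·R1: [0, -76/11, 43/11, -167/11, 168/11, -35/11]
R4 ← R4 + (4/11)·R1: [0, -169/11, 191/11, -212/11, 175/11, -47/11]
R5 ← R5 − (1/11)·R1: [0, 45/11, -133/11, 141/11, -118/11, -2/11]
R3 ← R3 − (19/27)·R2: [0, 0, -65/9, -10, 115/9, -20/9]
R4 ← R4 − (169/108)·R2: [0, 0, -133/18, -31/4, 373/36, -77/36]
R5 ← R5 + (5/12)·R2: [0, 0, -11/2, 39/4, -37/4, -3/4]
R4 ← R4 − (133/130)·R3: [0, 0, 0, 129/52, -141/52, 7/52]
R5 ← R5 − (99/130)·R3: [0, 0, 0, 903/52, -987/52, 49/52]
R5 ← R5 − (7)·R4: [0, 0, 0, 0, 0, 0]
4 nonzero rows, so the 5 vectors span a space of dimension 4.
Since 4 < 5, the vectors are linearly dependent.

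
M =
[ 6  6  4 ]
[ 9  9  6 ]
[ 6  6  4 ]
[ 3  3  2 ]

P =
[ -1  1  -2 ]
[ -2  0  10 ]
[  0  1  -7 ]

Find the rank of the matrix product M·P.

First compute MP:
[[-18,  10,  20],
 [-27,  15,  30],
 [-18,  10,  20],
 [ -9,   5,  10]]
Now row reduce the product.
R2 ← R2 − (3/2)·R1: [0, 0, 0]
R3 ← R3 − R1: [0, 0, 0]
R4 ← R4 − (1/2)·R1: [0, 0, 0]
1 nonzero row, so rank(MP) = 1.

1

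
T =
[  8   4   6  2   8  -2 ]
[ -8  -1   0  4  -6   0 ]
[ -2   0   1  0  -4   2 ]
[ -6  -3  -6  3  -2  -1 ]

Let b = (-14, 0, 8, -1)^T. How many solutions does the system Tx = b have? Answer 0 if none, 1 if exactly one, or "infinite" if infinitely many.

infinite

Row reduce the augmented matrix [T | b].
R2 ← R2 + R1: [0, 3, 6, 6, 2, -2, -14]
R3 ← R3 + (1/4)·R1: [0, 1, 5/2, 1/2, -2, 3/2, 9/2]
R4 ← R4 + (3/4)·R1: [0, 0, -3/2, 9/2, 4, -5/2, -23/2]
R3 ← R3 − (1/3)·R2: [0, 0, 1/2, -3/2, -8/3, 13/6, 55/6]
R4 ← R4 + (3)·R3: [0, 0, 0, 0, -4, 4, 16]
The echelon form has 4 nonzero rows, and every pivot lies in the first 6 columns, so rank(T) = rank([T|b]) = 4.
The system is consistent.
rank = 4 < 6 unknowns, so there are infinitely many solutions.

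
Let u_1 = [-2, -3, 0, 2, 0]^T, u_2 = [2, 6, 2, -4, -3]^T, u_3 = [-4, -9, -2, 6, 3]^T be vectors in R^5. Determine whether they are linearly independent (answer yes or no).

no

Form the matrix with these vectors as rows and row reduce.
R2 ← R2 + R1: [0, 3, 2, -2, -3]
R3 ← R3 − (2)·R1: [0, -3, -2, 2, 3]
R3 ← R3 + R2: [0, 0, 0, 0, 0]
2 nonzero rows, so the 3 vectors span a space of dimension 2.
Since 2 < 3, the vectors are linearly dependent.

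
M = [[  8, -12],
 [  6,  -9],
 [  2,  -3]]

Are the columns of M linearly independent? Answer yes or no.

Row reduce M to echelon form.
R2 ← R2 − (3/4)·R1: [0, 0]
R3 ← R3 − (1/4)·R1: [0, 0]
1 pivot among 2 columns.
Only 1 < 2 pivot columns, so the columns are linearly dependent.

no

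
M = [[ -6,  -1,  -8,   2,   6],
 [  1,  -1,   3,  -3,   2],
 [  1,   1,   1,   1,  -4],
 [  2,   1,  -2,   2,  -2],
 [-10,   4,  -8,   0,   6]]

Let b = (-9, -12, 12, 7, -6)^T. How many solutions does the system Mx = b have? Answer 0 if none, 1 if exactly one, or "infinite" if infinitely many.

Row reduce the augmented matrix [M | b].
R2 ← R2 + (1/6)·R1: [0, -7/6, 5/3, -8/3, 3, -27/2]
R3 ← R3 + (1/6)·R1: [0, 5/6, -1/3, 4/3, -3, 21/2]
R4 ← R4 + (1/3)·R1: [0, 2/3, -14/3, 8/3, 0, 4]
R5 ← R5 − (5/3)·R1: [0, 17/3, 16/3, -10/3, -4, 9]
R3 ← R3 + (5/7)·R2: [0, 0, 6/7, -4/7, -6/7, 6/7]
R4 ← R4 + (4/7)·R2: [0, 0, -26/7, 8/7, 12/7, -26/7]
R5 ← R5 + (34/7)·R2: [0, 0, 94/7, -114/7, 74/7, -396/7]
R4 ← R4 + (13/3)·R3: [0, 0, 0, -4/3, -2, 0]
R5 ← R5 − (47/3)·R3: [0, 0, 0, -22/3, 24, -70]
R5 ← R5 − (11/2)·R4: [0, 0, 0, 0, 35, -70]
The echelon form has 5 nonzero rows, and every pivot lies in the first 5 columns, so rank(M) = rank([M|b]) = 5.
The system is consistent.
rank = 5 = number of unknowns, so the solution is unique.

1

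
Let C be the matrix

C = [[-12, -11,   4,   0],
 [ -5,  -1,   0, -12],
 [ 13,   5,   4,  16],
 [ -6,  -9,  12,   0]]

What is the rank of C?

3

Row reduce to echelon form.
R2 ← R2 − (5/12)·R1: [0, 43/12, -5/3, -12]
R3 ← R3 + (13/12)·R1: [0, -83/12, 25/3, 16]
R4 ← R4 − (1/2)·R1: [0, -7/2, 10, 0]
R3 ← R3 + (83/43)·R2: [0, 0, 220/43, -308/43]
R4 ← R4 + (42/43)·R2: [0, 0, 360/43, -504/43]
R4 ← R4 − (18/11)·R3: [0, 0, 0, 0]
Echelon form has 3 nonzero rows, so rank(C) = 3.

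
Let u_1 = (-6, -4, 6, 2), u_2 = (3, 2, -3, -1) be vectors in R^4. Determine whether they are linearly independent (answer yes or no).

no

Form the matrix with these vectors as rows and row reduce.
R2 ← R2 + (1/2)·R1: [0, 0, 0, 0]
1 nonzero row, so the 2 vectors span a space of dimension 1.
Since 1 < 2, the vectors are linearly dependent.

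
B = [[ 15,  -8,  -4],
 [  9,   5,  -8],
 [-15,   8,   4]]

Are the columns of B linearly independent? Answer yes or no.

no

Row reduce B to echelon form.
R2 ← R2 − (3/5)·R1: [0, 49/5, -28/5]
R3 ← R3 + R1: [0, 0, 0]
2 pivots among 3 columns.
Only 2 < 3 pivot columns, so the columns are linearly dependent.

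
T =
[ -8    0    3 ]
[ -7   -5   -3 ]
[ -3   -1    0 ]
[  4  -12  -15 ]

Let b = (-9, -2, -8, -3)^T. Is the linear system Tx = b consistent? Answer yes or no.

Row reduce the augmented matrix [T | b].
R2 ← R2 − (7/8)·R1: [0, -5, -45/8, 47/8]
R3 ← R3 − (3/8)·R1: [0, -1, -9/8, -37/8]
R4 ← R4 + (1/2)·R1: [0, -12, -27/2, -15/2]
R3 ← R3 − (1/5)·R2: [0, 0, 0, -29/5]
R4 ← R4 − (12/5)·R2: [0, 0, 0, -108/5]
R4 ← R4 − (108/29)·R3: [0, 0, 0, 0]
The echelon form has 3 nonzero rows; the last pivot sits in the augmented column, so rank(T) = 2 but rank([T|b]) = 3.
Since the ranks differ, the system is inconsistent.

no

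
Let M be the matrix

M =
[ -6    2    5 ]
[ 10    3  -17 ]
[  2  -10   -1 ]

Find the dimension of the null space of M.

Row reduce to echelon form.
R2 ← R2 + (5/3)·R1: [0, 19/3, -26/3]
R3 ← R3 + (1/3)·R1: [0, -28/3, 2/3]
R3 ← R3 + (28/19)·R2: [0, 0, -230/19]
3 nonzero rows, so rank(M) = 3.
M has 3 columns; by rank–nullity, nullity = 3 − 3 = 0.

0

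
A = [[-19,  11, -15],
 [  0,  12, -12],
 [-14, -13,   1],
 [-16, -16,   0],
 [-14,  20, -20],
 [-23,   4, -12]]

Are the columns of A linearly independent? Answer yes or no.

yes

Row reduce A to echelon form.
R3 ← R3 − (14/19)·R1: [0, -401/19, 229/19]
R4 ← R4 − (16/19)·R1: [0, -480/19, 240/19]
R5 ← R5 − (14/19)·R1: [0, 226/19, -170/19]
R6 ← R6 − (23/19)·R1: [0, -177/19, 117/19]
R3 ← R3 + (401/228)·R2: [0, 0, -172/19]
R4 ← R4 + (40/19)·R2: [0, 0, -240/19]
R5 ← R5 − (113/114)·R2: [0, 0, 56/19]
R6 ← R6 + (59/76)·R2: [0, 0, -60/19]
R4 ← R4 − (60/43)·R3: [0, 0, 0]
R5 ← R5 + (14/43)·R3: [0, 0, 0]
R6 ← R6 − (15/43)·R3: [0, 0, 0]
3 pivots among 3 columns.
Every column is a pivot column, so the columns are linearly independent.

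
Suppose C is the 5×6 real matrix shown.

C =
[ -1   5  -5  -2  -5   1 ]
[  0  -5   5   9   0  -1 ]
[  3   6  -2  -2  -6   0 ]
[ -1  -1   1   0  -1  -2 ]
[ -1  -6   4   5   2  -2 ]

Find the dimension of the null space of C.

1

Row reduce to echelon form.
R3 ← R3 + (3)·R1: [0, 21, -17, -8, -21, 3]
R4 ← R4 − R1: [0, -6, 6, 2, 4, -3]
R5 ← R5 − R1: [0, -11, 9, 7, 7, -3]
R3 ← R3 + (21/5)·R2: [0, 0, 4, 149/5, -21, -6/5]
R4 ← R4 − (6/5)·R2: [0, 0, 0, -44/5, 4, -9/5]
R5 ← R5 − (11/5)·R2: [0, 0, -2, -64/5, 7, -4/5]
R5 ← R5 + (1/2)·R3: [0, 0, 0, 21/10, -7/2, -7/5]
R5 ← R5 + (21/88)·R4: [0, 0, 0, 0, -28/11, -161/88]
5 nonzero rows, so rank(C) = 5.
C has 6 columns; by rank–nullity, nullity = 6 − 5 = 1.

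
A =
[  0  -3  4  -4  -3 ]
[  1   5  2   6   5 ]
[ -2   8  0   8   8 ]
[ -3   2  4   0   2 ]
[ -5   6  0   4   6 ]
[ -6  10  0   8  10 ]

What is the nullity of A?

2

Row reduce to echelon form.
Swap R1 ↔ R2
R3 ← R3 + (2)·R1: [0, 18, 4, 20, 18]
R4 ← R4 + (3)·R1: [0, 17, 10, 18, 17]
R5 ← R5 + (5)·R1: [0, 31, 10, 34, 31]
R6 ← R6 + (6)·R1: [0, 40, 12, 44, 40]
R3 ← R3 + (6)·R2: [0, 0, 28, -4, 0]
R4 ← R4 + (17/3)·R2: [0, 0, 98/3, -14/3, 0]
R5 ← R5 + (31/3)·R2: [0, 0, 154/3, -22/3, 0]
R6 ← R6 + (40/3)·R2: [0, 0, 196/3, -28/3, 0]
R4 ← R4 − (7/6)·R3: [0, 0, 0, 0, 0]
R5 ← R5 − (11/6)·R3: [0, 0, 0, 0, 0]
R6 ← R6 − (7/3)·R3: [0, 0, 0, 0, 0]
3 nonzero rows, so rank(A) = 3.
A has 5 columns; by rank–nullity, nullity = 5 − 3 = 2.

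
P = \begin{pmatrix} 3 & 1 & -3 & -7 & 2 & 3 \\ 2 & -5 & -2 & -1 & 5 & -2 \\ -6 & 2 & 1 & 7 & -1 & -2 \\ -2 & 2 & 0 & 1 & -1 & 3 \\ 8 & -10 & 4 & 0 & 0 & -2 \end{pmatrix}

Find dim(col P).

4

Row reduce to echelon form.
R2 ← R2 − (2/3)·R1: [0, -17/3, 0, 11/3, 11/3, -4]
R3 ← R3 + (2)·R1: [0, 4, -5, -7, 3, 4]
R4 ← R4 + (2/3)·R1: [0, 8/3, -2, -11/3, 1/3, 5]
R5 ← R5 − (8/3)·R1: [0, -38/3, 12, 56/3, -16/3, -10]
R3 ← R3 + (12/17)·R2: [0, 0, -5, -75/17, 95/17, 20/17]
R4 ← R4 + (8/17)·R2: [0, 0, -2, -33/17, 35/17, 53/17]
R5 ← R5 − (38/17)·R2: [0, 0, 12, 178/17, -230/17, -18/17]
R4 ← R4 − (2/5)·R3: [0, 0, 0, -3/17, -3/17, 45/17]
R5 ← R5 + (12/5)·R3: [0, 0, 0, -2/17, -2/17, 30/17]
R5 ← R5 − (2/3)·R4: [0, 0, 0, 0, 0, 0]
Echelon form has 4 nonzero rows, so rank(P) = 4.
The column space has dimension equal to the rank: 4.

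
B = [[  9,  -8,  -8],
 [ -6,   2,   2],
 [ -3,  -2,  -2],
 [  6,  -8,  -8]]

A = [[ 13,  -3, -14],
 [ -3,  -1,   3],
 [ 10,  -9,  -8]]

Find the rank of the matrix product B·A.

First compute BA:
[[ 61,  53, -86],
 [-64,  -2,  74],
 [-53,  29,  52],
 [ 22,  62, -44]]
Now row reduce the product.
R2 ← R2 + (64/61)·R1: [0, 3270/61, -990/61]
R3 ← R3 + (53/61)·R1: [0, 4578/61, -1386/61]
R4 ← R4 − (22/61)·R1: [0, 2616/61, -792/61]
R3 ← R3 − (7/5)·R2: [0, 0, 0]
R4 ← R4 − (4/5)·R2: [0, 0, 0]
2 nonzero rows, so rank(BA) = 2.

2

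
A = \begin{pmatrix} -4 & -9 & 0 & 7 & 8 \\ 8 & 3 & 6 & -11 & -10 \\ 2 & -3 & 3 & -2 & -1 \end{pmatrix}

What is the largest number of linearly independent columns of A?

Row reduce to echelon form.
R2 ← R2 + (2)·R1: [0, -15, 6, 3, 6]
R3 ← R3 + (1/2)·R1: [0, -15/2, 3, 3/2, 3]
R3 ← R3 − (1/2)·R2: [0, 0, 0, 0, 0]
Echelon form has 2 nonzero rows, so rank(A) = 2.
The rank gives the maximum number of linearly independent columns: 2.

2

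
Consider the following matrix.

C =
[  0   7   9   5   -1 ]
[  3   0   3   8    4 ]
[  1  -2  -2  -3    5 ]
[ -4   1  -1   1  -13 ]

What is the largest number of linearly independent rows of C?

Row reduce to echelon form.
Swap R1 ↔ R2
R3 ← R3 − (1/3)·R1: [0, -2, -3, -17/3, 11/3]
R4 ← R4 + (4/3)·R1: [0, 1, 3, 35/3, -23/3]
R3 ← R3 + (2/7)·R2: [0, 0, -3/7, -89/21, 71/21]
R4 ← R4 − (1/7)·R2: [0, 0, 12/7, 230/21, -158/21]
R4 ← R4 + (4)·R3: [0, 0, 0, -6, 6]
Echelon form has 4 nonzero rows, so rank(C) = 4.
The rank gives the maximum number of linearly independent rows: 4.

4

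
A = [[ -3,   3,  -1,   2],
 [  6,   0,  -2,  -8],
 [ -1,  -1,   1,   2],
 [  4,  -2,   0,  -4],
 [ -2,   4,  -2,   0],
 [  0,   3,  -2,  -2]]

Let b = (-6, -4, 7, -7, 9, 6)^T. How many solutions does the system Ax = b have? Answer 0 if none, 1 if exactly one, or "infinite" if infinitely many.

0

Row reduce the augmented matrix [A | b].
R2 ← R2 + (2)·R1: [0, 6, -4, -4, -16]
R3 ← R3 − (1/3)·R1: [0, -2, 4/3, 4/3, 9]
R4 ← R4 + (4/3)·R1: [0, 2, -4/3, -4/3, -15]
R5 ← R5 − (2/3)·R1: [0, 2, -4/3, -4/3, 13]
R3 ← R3 + (1/3)·R2: [0, 0, 0, 0, 11/3]
R4 ← R4 − (1/3)·R2: [0, 0, 0, 0, -29/3]
R5 ← R5 − (1/3)·R2: [0, 0, 0, 0, 55/3]
R6 ← R6 − (1/2)·R2: [0, 0, 0, 0, 14]
R4 ← R4 + (29/11)·R3: [0, 0, 0, 0, 0]
R5 ← R5 − (5)·R3: [0, 0, 0, 0, 0]
R6 ← R6 − (42/11)·R3: [0, 0, 0, 0, 0]
The echelon form has 3 nonzero rows; the last pivot sits in the augmented column, so rank(A) = 2 but rank([A|b]) = 3.
Since the ranks differ, the system is inconsistent.
It has no solutions.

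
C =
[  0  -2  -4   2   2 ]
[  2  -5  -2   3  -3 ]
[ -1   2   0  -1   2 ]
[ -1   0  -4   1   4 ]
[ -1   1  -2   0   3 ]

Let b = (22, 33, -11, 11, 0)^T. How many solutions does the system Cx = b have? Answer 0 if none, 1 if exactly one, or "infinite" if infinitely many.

Row reduce the augmented matrix [C | b].
Swap R1 ↔ R2
R3 ← R3 + (1/2)·R1: [0, -1/2, -1, 1/2, 1/2, 11/2]
R4 ← R4 + (1/2)·R1: [0, -5/2, -5, 5/2, 5/2, 55/2]
R5 ← R5 + (1/2)·R1: [0, -3/2, -3, 3/2, 3/2, 33/2]
R3 ← R3 − (1/4)·R2: [0, 0, 0, 0, 0, 0]
R4 ← R4 − (5/4)·R2: [0, 0, 0, 0, 0, 0]
R5 ← R5 − (3/4)·R2: [0, 0, 0, 0, 0, 0]
The echelon form has 2 nonzero rows, and every pivot lies in the first 5 columns, so rank(C) = rank([C|b]) = 2.
The system is consistent.
rank = 2 < 5 unknowns, so there are infinitely many solutions.

infinite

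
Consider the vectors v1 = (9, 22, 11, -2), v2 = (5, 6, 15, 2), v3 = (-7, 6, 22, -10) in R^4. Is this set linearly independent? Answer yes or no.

yes

Form the matrix with these vectors as rows and row reduce.
R2 ← R2 − (5/9)·R1: [0, -56/9, 80/9, 28/9]
R3 ← R3 + (7/9)·R1: [0, 208/9, 275/9, -104/9]
R3 ← R3 + (26/7)·R2: [0, 0, 445/7, 0]
3 nonzero rows, so the 3 vectors span a space of dimension 3.
Since 3 = 3, the vectors are linearly independent.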